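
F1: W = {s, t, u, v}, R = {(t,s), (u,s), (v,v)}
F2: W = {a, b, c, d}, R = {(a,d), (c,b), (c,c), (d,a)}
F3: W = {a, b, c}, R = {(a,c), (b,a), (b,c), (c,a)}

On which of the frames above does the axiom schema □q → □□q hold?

F1

Frame correspondent (Sahlqvist): ∀x ∀y ∀z (Rxy ∧ Ryz → Rxz) — i.e. transitivity.
F1: holds.
F2: fails — Rad and Rda but not Raa.
F3: fails — Rac and Rca but not Raa.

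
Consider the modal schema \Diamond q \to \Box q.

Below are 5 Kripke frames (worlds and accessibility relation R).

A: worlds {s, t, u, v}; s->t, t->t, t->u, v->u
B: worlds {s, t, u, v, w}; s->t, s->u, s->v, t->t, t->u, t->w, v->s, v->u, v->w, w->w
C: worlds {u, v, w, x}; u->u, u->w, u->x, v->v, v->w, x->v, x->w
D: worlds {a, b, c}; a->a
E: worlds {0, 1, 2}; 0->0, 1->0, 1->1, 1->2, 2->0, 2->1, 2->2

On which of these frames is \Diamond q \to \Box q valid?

The schema corresponds to partial functionality: \forall x \forall y \forall z (Rxy \wedge Rxz \to y = z).
A: fails — t sees both t and u.
B: fails — s sees both t and u.
C: fails — u sees both u and w.
D: satisfies the condition.
E: fails — 1 sees both 0 and 1.

D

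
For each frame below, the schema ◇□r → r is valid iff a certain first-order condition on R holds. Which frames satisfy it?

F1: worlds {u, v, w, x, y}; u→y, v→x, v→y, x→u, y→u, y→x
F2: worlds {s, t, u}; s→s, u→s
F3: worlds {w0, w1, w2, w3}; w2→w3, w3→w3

Frame correspondent (Sahlqvist): ∀x ∀y (Rxy → Ryx) — i.e. symmetry.
F1: fails — Ryx but not Rxy.
F2: fails — Rus but not Rsu.
F3: fails — Rw2w3 but not Rw3w2.

none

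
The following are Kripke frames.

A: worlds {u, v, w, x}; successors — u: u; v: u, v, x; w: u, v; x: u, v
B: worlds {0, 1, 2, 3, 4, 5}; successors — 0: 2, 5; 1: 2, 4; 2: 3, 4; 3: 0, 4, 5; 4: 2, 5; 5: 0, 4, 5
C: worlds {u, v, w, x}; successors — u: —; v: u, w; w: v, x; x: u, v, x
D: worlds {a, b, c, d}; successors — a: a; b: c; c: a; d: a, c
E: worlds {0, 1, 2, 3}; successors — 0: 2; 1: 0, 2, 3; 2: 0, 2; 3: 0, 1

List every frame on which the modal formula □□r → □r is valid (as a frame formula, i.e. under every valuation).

A

This is the axiom for density; its first-order frame correspondent is ∀x ∀y (Rxy → ∃z (Rxz ∧ Rzy)).
A: satisfies the condition.
B: fails — R02 but no z with R0z and Rz2.
C: fails — Rvw but no z with Rvz and Rzw.
D: fails — Rbc but no z with Rbz and Rzc.
E: fails — R31 but no z with R3z and Rz1.
Valid on: A.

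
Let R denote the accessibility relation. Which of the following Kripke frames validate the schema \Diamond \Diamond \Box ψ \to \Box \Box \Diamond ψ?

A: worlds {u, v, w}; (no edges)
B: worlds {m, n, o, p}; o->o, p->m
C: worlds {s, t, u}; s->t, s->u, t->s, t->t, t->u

Frame correspondent (Sahlqvist): \forall x \forall y \forall z ((x R^2 y \wedge x R^2 z) \to \exists w (yRw \wedge zRw)) — i.e. a generalized confluence (Geach) condition.
A: satisfies the condition.
B: satisfies the condition.
C: fails — sR²s, sR²u but no w with sRw and uRw.

A, B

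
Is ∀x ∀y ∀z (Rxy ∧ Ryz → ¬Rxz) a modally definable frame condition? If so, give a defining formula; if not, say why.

Modal frame validity is preserved under surjective bounded morphisms.
The 5-cycle (worlds 0,1,2,3,4 with 0→1→2→3→4→0) is intransitive. Mapping every world to a single reflexive point • is a surjective bounded morphism; the reflexive point is not intransitive (R••∧R•• but R••).
So the class is not modally definable.

Not definable by any modal formula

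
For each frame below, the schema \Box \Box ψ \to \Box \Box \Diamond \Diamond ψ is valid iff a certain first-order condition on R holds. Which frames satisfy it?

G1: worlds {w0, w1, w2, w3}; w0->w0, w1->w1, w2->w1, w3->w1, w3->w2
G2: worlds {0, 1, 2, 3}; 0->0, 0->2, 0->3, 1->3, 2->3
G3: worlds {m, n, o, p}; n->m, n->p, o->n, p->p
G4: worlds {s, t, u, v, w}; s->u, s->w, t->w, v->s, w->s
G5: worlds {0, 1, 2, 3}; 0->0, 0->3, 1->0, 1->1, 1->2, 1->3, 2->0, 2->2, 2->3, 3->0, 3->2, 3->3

G1, G5

The schema corresponds to a generalized confluence (Geach) condition: \forall x \forall z (x R^2 z \to \exists w (x R^2 w \wedge z R^2 w)).
G1: holds.
G2: fails — 0R²2 but no w with 0R²w and 2R²w.
G3: fails — oR²m but no w with oR²w and mR²w.
G4: fails — vR²u but no w* with vR²w* and uR²w*.
G5: holds.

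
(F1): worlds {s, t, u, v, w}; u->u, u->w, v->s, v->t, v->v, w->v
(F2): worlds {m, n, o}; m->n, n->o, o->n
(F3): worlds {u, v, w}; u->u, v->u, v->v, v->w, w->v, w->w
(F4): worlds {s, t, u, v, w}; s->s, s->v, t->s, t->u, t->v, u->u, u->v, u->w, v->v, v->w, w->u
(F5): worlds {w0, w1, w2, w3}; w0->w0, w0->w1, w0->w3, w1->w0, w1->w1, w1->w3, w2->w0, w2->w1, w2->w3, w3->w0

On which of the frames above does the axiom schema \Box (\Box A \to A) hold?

This is the axiom for shift-reflexivity; its first-order frame correspondent is \forall x \forall y (Rxy \to Ryy).
(F1): fails — Ruw but not Rww.
(F2): fails — Rno but not Roo.
(F3): ✓.
(F4): fails — Ruw but not Rww.
(F5): fails — Rw1w3 but not Rw3w3.
Valid on: (F3).

(F3)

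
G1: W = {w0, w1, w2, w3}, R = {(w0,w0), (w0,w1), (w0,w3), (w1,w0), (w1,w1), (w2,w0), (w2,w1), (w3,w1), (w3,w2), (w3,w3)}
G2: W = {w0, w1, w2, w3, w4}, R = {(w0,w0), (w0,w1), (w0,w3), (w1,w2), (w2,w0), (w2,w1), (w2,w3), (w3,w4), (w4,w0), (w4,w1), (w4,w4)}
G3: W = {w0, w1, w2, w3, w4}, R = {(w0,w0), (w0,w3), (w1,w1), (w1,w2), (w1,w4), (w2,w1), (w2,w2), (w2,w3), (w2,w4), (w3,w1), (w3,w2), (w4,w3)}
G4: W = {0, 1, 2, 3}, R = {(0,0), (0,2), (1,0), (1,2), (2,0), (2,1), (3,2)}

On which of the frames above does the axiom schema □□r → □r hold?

G1

The schema corresponds to density: ∀x ∀y (Rxy → ∃z (Rxz ∧ Rzy)).
G1: condition met.
G2: fails — Rw1w2 but no z with Rw1z and Rzw2.
G3: fails — Rw4w3 but no z with Rw4z and Rzw3.
G4: fails — R32 but no z with R3z and Rz2.
Valid on: G1.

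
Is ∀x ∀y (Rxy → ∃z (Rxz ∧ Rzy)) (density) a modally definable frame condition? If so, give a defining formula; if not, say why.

This is a Sahlqvist condition; the C4 axiom □□p → □p defines it.
Suppose □□p→□p is valid. Take Rxy and set V(p)={w : xR²w}. Then □□p at x, so □p at x, so p at y, i.e. ∃z(Rxz∧Rzy).

Definable; □□p → □p defines it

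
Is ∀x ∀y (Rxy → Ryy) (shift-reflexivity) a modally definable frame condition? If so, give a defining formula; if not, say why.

The condition is shift-reflexivity. A defining modal formula is □(□q → q).

Definable; □(□q → q) defines it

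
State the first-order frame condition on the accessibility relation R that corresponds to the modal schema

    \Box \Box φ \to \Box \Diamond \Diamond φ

This is a Sahlqvist (Geach-type) schema ◇^0□^2φ → □^1◇^2φ.
Minimal-valuation argument: fix x; take any y with xR^0y and any z with xR^1z. Set V(φ) to the set of worlds R-reachable from y in exactly 2 steps. Then □^2φ holds at y, so the antecedent holds at x; validity forces ◇^2φ at z, giving a w with zR^2w and yR^2w.
First-order correspondent: \forall x \forall z (xRz \to \exists w (x R^2 w \wedge z R^2 w)).

\forall x \forall z (xRz \to \exists w (x R^2 w \wedge z R^2 w))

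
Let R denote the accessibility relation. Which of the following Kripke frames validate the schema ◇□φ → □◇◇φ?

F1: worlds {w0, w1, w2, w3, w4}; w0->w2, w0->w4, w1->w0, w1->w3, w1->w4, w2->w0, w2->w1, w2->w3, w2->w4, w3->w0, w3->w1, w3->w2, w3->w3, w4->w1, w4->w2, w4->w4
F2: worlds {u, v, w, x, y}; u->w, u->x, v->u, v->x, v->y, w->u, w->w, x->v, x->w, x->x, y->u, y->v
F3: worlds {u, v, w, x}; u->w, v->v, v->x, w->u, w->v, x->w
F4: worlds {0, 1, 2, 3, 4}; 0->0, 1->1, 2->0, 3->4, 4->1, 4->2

F1, F2

This is the axiom for a generalized confluence (Geach) condition; its first-order frame correspondent is ∀x ∀y ∀z ((xRy ∧ xRz) → ∃w (yRw ∧ zR²w)).
F1: satisfies the condition.
F2: satisfies the condition.
F3: fails — vRx, vRx but no t with xRt and xR²t.
F4: fails — 4R1, 4R2 but no w with 1Rw and 2R²w.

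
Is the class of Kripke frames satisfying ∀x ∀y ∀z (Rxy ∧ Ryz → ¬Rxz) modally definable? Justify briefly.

Modal frame validity is preserved under surjective bounded morphisms.
The 7-cycle (worlds a,b,c,d,e,f,g with a→b→c→d→e→f→g→a) is intransitive. Mapping every world to a single reflexive point • is a surjective bounded morphism; the reflexive point is not intransitive (R••∧R•• but R••).
So no modal formula (or set of formulas) defines exactly the intransitive frames.

No — not modally definable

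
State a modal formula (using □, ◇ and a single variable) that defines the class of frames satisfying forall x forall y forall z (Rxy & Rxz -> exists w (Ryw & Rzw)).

◇□r → □◇r

The condition is convergence. The .2 schema ◇□r → □◇r defines it.
Suppose ◇□r→□◇r is valid. Take Rxy, Rxz and set V(r)={w : Ryw}. Then □r at y so ◇□r at x, so □◇r at x, so ◇r at z, giving w with Rzw and Ryw.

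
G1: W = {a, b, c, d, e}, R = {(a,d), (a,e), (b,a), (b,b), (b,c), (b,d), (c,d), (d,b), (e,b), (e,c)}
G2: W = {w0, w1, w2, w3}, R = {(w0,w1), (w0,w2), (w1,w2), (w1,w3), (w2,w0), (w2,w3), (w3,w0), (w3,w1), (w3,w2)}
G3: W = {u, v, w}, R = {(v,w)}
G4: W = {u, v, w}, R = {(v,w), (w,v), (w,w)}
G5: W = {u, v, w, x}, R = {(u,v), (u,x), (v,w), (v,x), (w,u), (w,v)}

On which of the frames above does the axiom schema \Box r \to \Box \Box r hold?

This is the axiom for transitivity; its first-order frame correspondent is \forall x \forall y \forall z (Rxy \wedge Ryz \to Rxz).
G1: fails — Rcd and Rdb but not Rcb.
G2: fails — Rw1w2 and Rw2w0 but not Rw1w0.
G3: ✓.
G4: fails — Rvw and Rwv but not Rvv.
G5: fails — Ruv and Rvw but not Ruw.

G3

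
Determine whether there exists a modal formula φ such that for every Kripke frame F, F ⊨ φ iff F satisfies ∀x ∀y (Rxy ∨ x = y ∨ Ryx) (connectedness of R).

Modal frame validity is preserved under disjoint unions.
Take 3 disjoint single-world reflexive frames: each is trivially connected, but their disjoint union has 3 worlds with no edge between distinct components, so it is not connected.
Hence connectedness of R is not modally definable.

No — not modally definable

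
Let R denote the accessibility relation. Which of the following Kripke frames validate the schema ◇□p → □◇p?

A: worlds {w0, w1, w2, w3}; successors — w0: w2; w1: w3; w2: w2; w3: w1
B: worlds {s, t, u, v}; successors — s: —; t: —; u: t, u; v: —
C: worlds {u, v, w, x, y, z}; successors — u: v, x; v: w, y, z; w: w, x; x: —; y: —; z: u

This is the axiom for convergence; its first-order frame correspondent is ∀x ∀y ∀z (Rxy ∧ Rxz → ∃w (Ryw ∧ Rzw)).
A: condition met.
B: fails — Rut and Rut but t and t have no common successor.
C: fails — Ruv and Rux but v and x have no common successor.

A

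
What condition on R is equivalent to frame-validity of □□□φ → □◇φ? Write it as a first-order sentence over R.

This is a Sahlqvist (Geach-type) schema ◇^0□^3φ → □^1◇^1φ.
First-order correspondent: ∀x ∀z (xRz → ∃w (xR³w ∧ zRw)).

∀x ∀z (xRz → ∃w (xR³w ∧ zRw))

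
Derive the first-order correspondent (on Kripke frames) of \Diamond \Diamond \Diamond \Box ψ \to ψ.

\forall x \forall y (x R^3 y \to \exists w (yRw \wedge x = w))

This is a Sahlqvist (Geach-type) schema ◇^3□^1ψ → □^0◇^0ψ.
Minimal-valuation argument: fix x; take any y with xR^3y and any z with xR^0z. Set V(ψ) to the set of worlds R-reachable from y in exactly 1 step. Then □^1ψ holds at y, so the antecedent holds at x; validity forces ◇^0ψ at z, giving a w with zR^0w and yR^1w.
First-order correspondent: \forall x \forall y (x R^3 y \to \exists w (yRw \wedge x = w)).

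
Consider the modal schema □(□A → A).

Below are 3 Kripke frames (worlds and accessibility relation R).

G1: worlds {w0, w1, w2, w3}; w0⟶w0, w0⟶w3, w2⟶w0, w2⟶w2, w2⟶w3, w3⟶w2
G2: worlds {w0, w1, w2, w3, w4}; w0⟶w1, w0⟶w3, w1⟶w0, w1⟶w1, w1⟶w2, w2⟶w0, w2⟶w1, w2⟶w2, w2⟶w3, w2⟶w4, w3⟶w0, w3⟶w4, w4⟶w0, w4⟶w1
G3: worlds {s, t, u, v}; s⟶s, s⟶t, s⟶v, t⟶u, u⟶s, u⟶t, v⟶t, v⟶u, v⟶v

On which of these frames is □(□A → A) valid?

Frame correspondent (Sahlqvist): ∀x ∀y (Rxy → Ryy) — i.e. shift-reflexivity.
G1: fails — Rw0w3 but not Rw3w3.
G2: fails — Rw1w0 but not Rw0w0.
G3: fails — Rut but not Rtt.

none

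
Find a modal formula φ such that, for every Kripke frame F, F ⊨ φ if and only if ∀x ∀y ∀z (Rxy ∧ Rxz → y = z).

◇ψ → □ψ

A defining formula is ◇ψ → □ψ (the CD axiom).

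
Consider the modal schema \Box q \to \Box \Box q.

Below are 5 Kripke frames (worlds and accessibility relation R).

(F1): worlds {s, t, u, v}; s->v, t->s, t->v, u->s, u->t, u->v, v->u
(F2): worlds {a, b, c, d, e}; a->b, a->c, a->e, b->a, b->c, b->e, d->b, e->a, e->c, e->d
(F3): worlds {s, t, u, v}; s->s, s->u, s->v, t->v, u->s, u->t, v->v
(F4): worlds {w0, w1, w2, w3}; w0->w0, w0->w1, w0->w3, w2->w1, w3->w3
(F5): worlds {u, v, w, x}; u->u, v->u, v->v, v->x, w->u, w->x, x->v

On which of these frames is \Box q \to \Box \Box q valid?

(F4)

Frame correspondent (Sahlqvist): \forall x \forall y \forall z (Rxy \wedge Ryz \to Rxz) — i.e. transitivity.
(F1): fails — Ruv and Rvu but not Ruu.
(F2): fails — Rea and Rab but not Reb.
(F3): fails — Rut and Rtv but not Ruv.
(F4): condition met.
(F5): fails — Rwx and Rxv but not Rwv.
Valid on: (F4).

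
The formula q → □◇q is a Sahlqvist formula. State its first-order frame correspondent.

Suppose q→□◇q is valid. Take Rxy and set V(q)={x}. Then q at x, so □◇q at x, so ◇q at y, so some z with Ryz has q; z=x, i.e. Ryx.

symmetry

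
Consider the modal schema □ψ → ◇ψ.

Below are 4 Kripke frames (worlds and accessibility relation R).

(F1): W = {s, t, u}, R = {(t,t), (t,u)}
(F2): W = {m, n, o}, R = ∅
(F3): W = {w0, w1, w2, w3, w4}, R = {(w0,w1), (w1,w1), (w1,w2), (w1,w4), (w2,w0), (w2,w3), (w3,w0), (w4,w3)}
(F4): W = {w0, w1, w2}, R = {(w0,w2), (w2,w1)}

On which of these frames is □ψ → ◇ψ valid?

This is the axiom for seriality; its first-order frame correspondent is ∀x ∃y Rxy.
(F1): fails — world s has no successor.
(F2): fails — world m has no successor.
(F3): condition met.
(F4): fails — world w1 has no successor.

(F3)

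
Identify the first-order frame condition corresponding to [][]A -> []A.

Suppose □□A→□A is valid. Take Rxy and set V(A)={w : xR²w}. Then □□A at x, so □A at x, so A at y, i.e. ∃z(Rxz∧Rzy).

density: forall x forall y (Rxy -> exists z (Rxz & Rzy))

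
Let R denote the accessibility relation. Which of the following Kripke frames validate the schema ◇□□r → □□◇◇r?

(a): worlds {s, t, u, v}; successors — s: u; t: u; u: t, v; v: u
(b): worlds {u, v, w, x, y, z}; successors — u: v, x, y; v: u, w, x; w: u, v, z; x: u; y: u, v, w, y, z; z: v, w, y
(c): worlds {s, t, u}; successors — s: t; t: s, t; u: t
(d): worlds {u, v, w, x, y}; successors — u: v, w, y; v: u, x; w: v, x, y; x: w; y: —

Frame correspondent (Sahlqvist): ∀x ∀y ∀z ((xRy ∧ xR²z) → ∃w (yR²w ∧ zR²w)) — i.e. a generalized confluence (Geach) condition.
(a): fails — sRu, sR²t but no w with uR²w and tR²w.
(b): condition met.
(c): condition met.
(d): fails — uRv, uR²y but no t with vR²t and yR²t.
Valid on: (b), (c).

(b), (c)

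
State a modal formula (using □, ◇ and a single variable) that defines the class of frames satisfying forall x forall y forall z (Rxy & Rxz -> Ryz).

This is the Euclidean property; the standard corresponding axiom is 5: ◇ψ → □◇ψ.
Suppose ◇ψ→□◇ψ is valid. Take Rxy, Rxz and set V(ψ)={y}. Then ◇ψ at x, so □◇ψ at x, so ◇ψ at z, so some w with Rzw has ψ; w=y, i.e. Rzy. By symmetry of the argument, Ryz.

◇ψ → □◇ψ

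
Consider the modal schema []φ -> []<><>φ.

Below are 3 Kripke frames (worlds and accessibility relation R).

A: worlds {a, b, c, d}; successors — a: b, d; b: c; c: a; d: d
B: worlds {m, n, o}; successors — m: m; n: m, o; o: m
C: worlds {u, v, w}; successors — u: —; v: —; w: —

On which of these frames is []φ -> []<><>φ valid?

B, C

This is the axiom for a generalized confluence (Geach) condition; its first-order frame correspondent is forall x forall z (xRz -> exists w (xRw & z R^2 w)).
A: fails — aRb but no w with aRw and bR²w.
B: condition met.
C: condition met.
Valid on: B, C.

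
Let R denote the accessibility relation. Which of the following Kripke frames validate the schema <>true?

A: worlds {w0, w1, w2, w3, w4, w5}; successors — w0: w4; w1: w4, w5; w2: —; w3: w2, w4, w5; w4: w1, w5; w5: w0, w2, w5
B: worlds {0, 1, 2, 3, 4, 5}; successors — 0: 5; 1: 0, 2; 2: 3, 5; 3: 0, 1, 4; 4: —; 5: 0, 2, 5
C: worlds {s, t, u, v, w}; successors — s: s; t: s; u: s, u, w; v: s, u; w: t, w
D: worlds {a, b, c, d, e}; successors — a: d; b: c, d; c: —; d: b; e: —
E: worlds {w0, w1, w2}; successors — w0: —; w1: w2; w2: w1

The schema corresponds to seriality: forall x exists y Rxy.
A: fails — world w2 has no successor.
B: fails — world 4 has no successor.
C: holds.
D: fails — world c has no successor.
E: fails — world w0 has no successor.
Valid on: C.

C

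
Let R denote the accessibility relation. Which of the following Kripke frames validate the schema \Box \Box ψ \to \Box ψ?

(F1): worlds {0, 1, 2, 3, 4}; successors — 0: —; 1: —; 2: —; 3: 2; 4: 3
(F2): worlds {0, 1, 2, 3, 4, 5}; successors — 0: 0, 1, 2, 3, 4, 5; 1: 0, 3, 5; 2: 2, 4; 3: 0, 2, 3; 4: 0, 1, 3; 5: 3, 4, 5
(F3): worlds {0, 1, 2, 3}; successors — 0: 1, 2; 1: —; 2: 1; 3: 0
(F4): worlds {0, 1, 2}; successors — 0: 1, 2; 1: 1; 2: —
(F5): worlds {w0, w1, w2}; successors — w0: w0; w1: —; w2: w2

(F2), (F5)

The schema corresponds to density: \forall x \forall y (Rxy \to \exists z (Rxz \wedge Rzy)).
(F1): fails — R43 but no z with R4z and Rz3.
(F2): condition met.
(F3): fails — R21 but no z with R2z and Rz1.
(F4): fails — R02 but no z with R0z and Rz2.
(F5): condition met.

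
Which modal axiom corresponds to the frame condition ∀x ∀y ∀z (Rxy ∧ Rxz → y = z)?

◇q → □q

A defining formula is ◇q → □q (the CD axiom).
Suppose ◇q→□q is valid. Take Rxy, Rxz and set V(q)={y}. Then ◇q at x, so □q at x, so q at z, i.e. z=y.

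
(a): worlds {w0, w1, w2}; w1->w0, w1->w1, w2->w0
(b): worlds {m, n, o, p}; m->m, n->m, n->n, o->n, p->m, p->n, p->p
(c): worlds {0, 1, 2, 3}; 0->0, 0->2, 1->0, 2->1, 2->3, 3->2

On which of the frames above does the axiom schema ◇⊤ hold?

The schema corresponds to seriality: ∀x ∃y Rxy.
(a): fails — world w0 has no successor.
(b): holds.
(c): holds.

(b), (c)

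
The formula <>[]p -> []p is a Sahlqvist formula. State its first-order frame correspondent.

the Euclidean property: forall x forall y forall z (Rxy & Rxz -> Ryz)

This is frame-equivalent to ◇p → □◇p (substitute ¬p for p and contrapose).
Suppose ◇p→□◇p is valid. Take Rxy, Rxz and set V(p)={y}. Then ◇p at x, so □◇p at x, so ◇p at z, so some w with Rzw has p; w=y, i.e. Rzy. By symmetry of the argument, Ryz.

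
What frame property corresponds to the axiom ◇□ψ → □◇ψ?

convergence: ∀x ∀y ∀z (Rxy ∧ Rxz → ∃w (Ryw ∧ Rzw))

Suppose ◇□ψ→□◇ψ is valid. Take Rxy, Rxz and set V(ψ)={w : Ryw}. Then □ψ at y so ◇□ψ at x, so □◇ψ at x, so ◇ψ at z, giving w with Rzw and Ryw.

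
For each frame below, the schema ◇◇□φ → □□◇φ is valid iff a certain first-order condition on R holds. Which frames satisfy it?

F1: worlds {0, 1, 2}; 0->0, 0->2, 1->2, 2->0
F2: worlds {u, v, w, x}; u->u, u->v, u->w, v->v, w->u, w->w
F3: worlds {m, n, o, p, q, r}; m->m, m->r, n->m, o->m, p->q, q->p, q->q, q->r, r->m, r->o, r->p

F1

This is the axiom for a generalized confluence (Geach) condition; its first-order frame correspondent is ∀x ∀y ∀z ((xR²y ∧ xR²z) → ∃w (yRw ∧ zRw)).
F1: holds.
F2: fails — uR²v, uR²w but no t with vRt and wRt.
F3: fails — mR²m, mR²p but no w with mRw and pRw.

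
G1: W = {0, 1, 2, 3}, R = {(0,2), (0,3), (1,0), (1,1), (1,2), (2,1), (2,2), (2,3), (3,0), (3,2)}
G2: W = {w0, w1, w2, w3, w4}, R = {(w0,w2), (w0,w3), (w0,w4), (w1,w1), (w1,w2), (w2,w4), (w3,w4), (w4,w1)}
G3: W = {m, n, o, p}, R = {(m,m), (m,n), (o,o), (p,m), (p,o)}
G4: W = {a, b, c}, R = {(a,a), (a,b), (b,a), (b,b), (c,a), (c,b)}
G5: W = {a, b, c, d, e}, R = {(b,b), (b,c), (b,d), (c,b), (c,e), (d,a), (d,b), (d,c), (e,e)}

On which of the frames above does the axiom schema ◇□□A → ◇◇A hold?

Frame correspondent (Sahlqvist): ∀x ∀y (xRy → ∃w (yR²w ∧ xR²w)) — i.e. a generalized confluence (Geach) condition.
G1: holds.
G2: holds.
G3: fails — mRn but no w with nR²w and mR²w.
G4: holds.
G5: fails — dRa but no w with aR²w and dR²w.

G1, G2, G4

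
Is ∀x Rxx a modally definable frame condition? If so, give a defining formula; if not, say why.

Yes: it is reflexivity, defined by the T schema □p → p.
Suppose □p→p is valid. At any x set V(p)={w : Rxw}. Then □p holds at x, so p holds at x, i.e. Rxx.

Yes, by □p → p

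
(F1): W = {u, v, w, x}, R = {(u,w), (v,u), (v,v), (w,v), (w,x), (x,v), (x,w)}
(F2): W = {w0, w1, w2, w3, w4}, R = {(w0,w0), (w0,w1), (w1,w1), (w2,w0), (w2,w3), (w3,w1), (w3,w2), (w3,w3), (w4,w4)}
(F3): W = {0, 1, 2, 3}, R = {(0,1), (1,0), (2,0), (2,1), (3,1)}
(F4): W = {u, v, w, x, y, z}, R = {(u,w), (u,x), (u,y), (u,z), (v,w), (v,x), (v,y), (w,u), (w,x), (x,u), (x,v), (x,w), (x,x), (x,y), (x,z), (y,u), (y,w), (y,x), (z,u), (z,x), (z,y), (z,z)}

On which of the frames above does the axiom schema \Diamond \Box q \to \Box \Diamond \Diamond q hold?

(F4)

This is the axiom for a generalized confluence (Geach) condition; its first-order frame correspondent is \forall x \forall y \forall z ((xRy \wedge xRz) \to \exists w (yRw \wedge z R^2 w)).
(F1): fails — vRu, vRu but no t with uRt and uR²t.
(F2): fails — w3Rw2, w3Rw1 but no w with w2Rw and w1R²w.
(F3): fails — 0R1, 0R1 but no w with 1Rw and 1R²w.
(F4): holds.
Valid on: (F4).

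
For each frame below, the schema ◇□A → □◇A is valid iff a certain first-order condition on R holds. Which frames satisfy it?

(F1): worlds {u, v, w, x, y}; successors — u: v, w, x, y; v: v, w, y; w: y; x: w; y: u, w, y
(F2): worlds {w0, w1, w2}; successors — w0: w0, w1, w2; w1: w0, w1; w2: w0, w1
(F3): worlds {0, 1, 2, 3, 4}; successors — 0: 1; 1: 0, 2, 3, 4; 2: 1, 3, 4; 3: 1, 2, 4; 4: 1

This is the axiom for convergence; its first-order frame correspondent is ∀x ∀y ∀z (Rxy ∧ Rxz → ∃w (Ryw ∧ Rzw)).
(F1): fails — Ruw and Rux but w and x have no common successor.
(F2): holds.
(F3): fails — R21 and R24 but 1 and 4 have no common successor.
Valid on: (F2).

(F2)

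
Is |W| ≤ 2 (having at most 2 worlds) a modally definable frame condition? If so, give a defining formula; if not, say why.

Any modally definable frame class is closed under disjoint unions.
Any modal formula valid on each of 3 disjoint one-world frames is valid on their disjoint union (validity is preserved under disjoint unions). Each one-world frame has |W|=1≤2, but the union has |W|=3.
So the class is not modally definable.

Not modally definable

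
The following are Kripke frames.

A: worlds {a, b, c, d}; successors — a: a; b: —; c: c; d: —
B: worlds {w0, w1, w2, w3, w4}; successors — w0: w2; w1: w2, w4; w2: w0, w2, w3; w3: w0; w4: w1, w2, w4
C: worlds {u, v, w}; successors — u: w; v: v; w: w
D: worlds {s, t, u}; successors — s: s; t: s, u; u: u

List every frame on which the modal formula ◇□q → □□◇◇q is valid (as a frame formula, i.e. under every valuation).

A, C

The schema corresponds to a generalized confluence (Geach) condition: ∀x ∀y ∀z ((xRy ∧ xR²z) → ∃w (yRw ∧ zR²w)).
A: satisfies the condition.
B: fails — w2Rw3, w2R²w3 but no w with w3Rw and w3R²w.
C: satisfies the condition.
D: fails — tRs, tR²u but no w with sRw and uR²w.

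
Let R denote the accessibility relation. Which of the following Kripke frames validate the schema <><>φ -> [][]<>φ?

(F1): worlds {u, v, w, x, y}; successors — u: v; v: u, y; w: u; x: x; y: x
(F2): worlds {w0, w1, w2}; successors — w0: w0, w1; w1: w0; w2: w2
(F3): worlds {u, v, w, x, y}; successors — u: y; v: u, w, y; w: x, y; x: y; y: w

none

This is the axiom for a generalized confluence (Geach) condition; its first-order frame correspondent is forall x forall y forall z ((x R^2 y & x R^2 z) -> exists w (y = w & zRw)).
(F1): fails — uR²u, uR²u but no t with u=t and uRt.
(F2): fails — w0R²w1, w0R²w1 but no w with w1=w and w1Rw.
(F3): fails — uR²w, uR²w but no t with w=t and wRt.
Valid on no frame.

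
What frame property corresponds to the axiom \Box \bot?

□⊥ is valid iff no world has any successor (otherwise □⊥ fails at any world with one).
Conversely, any frame satisfying \forall x \forall y \neg Rxy validates the schema.
Frame condition: \forall x \forall y \neg Rxy.

emptiness of R: \forall x \forall y \neg Rxy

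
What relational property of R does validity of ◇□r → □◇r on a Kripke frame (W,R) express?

Suppose ◇□r→□◇r is valid. Take Rxy, Rxz and set V(r)={w : Ryw}. Then □r at y so ◇□r at x, so □◇r at x, so ◇r at z, giving w with Rzw and Ryw.

Convergence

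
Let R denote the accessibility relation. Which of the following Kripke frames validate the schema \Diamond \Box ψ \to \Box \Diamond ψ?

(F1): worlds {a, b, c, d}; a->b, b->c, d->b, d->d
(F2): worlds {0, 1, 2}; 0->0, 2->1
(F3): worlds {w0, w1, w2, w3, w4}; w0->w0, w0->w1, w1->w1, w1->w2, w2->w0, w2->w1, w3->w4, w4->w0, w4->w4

(F3)

Frame correspondent (Sahlqvist): \forall x \forall y \forall z (Rxy \wedge Rxz \to \exists w (Ryw \wedge Rzw)) — i.e. convergence.
(F1): fails — Rbc and Rbc but c and c have no common successor.
(F2): fails — R21 and R21 but 1 and 1 have no common successor.
(F3): ✓.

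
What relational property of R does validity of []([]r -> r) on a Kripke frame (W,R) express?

shift-reflexivity: forall x forall y (Rxy -> Ryy)

Suppose □(□r→r) is valid. Take Rxy and set V(r)={w : Ryw}. Then at y, □r holds; since □(□r→r) at x, □r→r at y, so r at y, i.e. Ryy.
Conversely, any frame satisfying forall x forall y (Rxy -> Ryy) validates the schema.
Frame condition: forall x forall y (Rxy -> Ryy).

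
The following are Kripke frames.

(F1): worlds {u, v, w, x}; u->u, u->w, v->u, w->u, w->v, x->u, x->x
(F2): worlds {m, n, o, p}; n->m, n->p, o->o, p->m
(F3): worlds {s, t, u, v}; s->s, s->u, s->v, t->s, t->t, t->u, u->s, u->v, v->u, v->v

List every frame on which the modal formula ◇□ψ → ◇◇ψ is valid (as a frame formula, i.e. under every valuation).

(F1), (F3)

This is the axiom for a generalized confluence (Geach) condition; its first-order frame correspondent is ∀x ∀y (xRy → ∃w (yRw ∧ xR²w)).
(F1): ✓.
(F2): fails — nRm but no w with mRw and nR²w.
(F3): ✓.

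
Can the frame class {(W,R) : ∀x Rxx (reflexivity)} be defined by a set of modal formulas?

Yes, by □r → r

The condition is reflexivity. A defining modal formula is □r → r.
Suppose □r→r is valid. At any x set V(r)={w : Rxw}. Then □r holds at x, so r holds at x, i.e. Rxx.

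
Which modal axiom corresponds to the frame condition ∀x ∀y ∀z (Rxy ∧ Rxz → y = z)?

The condition is partial functionality. The CD schema ◇ψ → □ψ defines it.
Suppose ◇ψ→□ψ is valid. Take Rxy, Rxz and set V(ψ)={y}. Then ◇ψ at x, so □ψ at x, so ψ at z, i.e. z=y.

◇ψ → □ψ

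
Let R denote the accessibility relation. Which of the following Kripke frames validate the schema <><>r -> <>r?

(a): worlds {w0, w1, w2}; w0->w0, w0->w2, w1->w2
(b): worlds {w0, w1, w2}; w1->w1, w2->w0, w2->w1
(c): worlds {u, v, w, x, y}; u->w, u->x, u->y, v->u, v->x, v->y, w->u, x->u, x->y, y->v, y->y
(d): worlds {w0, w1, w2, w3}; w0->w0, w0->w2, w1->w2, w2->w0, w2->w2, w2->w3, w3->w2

(a), (b)

This is the axiom for a generalized confluence (Geach) condition; its first-order frame correspondent is forall x forall y (x R^2 y -> exists w (y = w & xRw)).
(a): ✓.
(b): ✓.
(c): fails — uR²u but no t with u=t and uRt.
(d): fails — w0R²w3 but no w with w3=w and w0Rw.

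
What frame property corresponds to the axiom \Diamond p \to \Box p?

Suppose ◇p→□p is valid. Take Rxy, Rxz and set V(p)={y}. Then ◇p at x, so □p at x, so p at z, i.e. z=y.
Conversely, any frame satisfying \forall x \forall y \forall z (Rxy \wedge Rxz \to y = z) validates the schema.
Frame condition: \forall x \forall y \forall z (Rxy \wedge Rxz \to y = z).

partial functionality: \forall x \forall y \forall z (Rxy \wedge Rxz \to y = z)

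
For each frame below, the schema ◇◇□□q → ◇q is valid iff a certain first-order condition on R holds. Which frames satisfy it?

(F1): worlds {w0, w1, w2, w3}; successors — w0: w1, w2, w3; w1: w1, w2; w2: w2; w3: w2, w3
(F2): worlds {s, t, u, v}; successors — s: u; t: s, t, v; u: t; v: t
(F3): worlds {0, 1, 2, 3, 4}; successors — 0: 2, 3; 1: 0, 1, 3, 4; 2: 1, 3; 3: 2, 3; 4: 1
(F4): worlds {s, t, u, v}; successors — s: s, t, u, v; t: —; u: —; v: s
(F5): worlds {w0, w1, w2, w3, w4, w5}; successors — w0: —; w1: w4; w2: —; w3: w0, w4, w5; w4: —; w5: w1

(F1), (F2), (F3)

Frame correspondent (Sahlqvist): ∀x ∀y (xR²y → ∃w (yR²w ∧ xRw)) — i.e. a generalized confluence (Geach) condition.
(F1): holds.
(F2): holds.
(F3): holds.
(F4): fails — sR²t but no w with tR²w and sRw.
(F5): fails — w3R²w1 but no w with w1R²w and w3Rw.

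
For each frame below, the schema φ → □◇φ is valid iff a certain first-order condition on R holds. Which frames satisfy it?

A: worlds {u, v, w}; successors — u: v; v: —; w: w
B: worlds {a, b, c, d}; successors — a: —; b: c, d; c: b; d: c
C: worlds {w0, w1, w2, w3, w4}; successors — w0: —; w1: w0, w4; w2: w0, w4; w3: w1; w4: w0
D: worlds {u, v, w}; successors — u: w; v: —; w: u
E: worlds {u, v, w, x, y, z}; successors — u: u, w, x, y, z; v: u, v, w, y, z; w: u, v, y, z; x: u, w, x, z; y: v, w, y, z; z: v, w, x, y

The schema corresponds to symmetry: ∀x ∀y (Rxy → Ryx).
A: fails — Ruv but not Rvu.
B: fails — Rdc but not Rcd.
C: fails — Rw1w0 but not Rw0w1.
D: ✓.
E: fails — Ruy but not Ryu.
Valid on: D.

D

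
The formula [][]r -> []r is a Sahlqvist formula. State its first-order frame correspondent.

Suppose □□r→□r is valid. Take Rxy and set V(r)={w : xR²w}. Then □□r at x, so □r at x, so r at y, i.e. ∃z(Rxz∧Rzy).

density: forall x forall y (Rxy -> exists z (Rxz & Rzy))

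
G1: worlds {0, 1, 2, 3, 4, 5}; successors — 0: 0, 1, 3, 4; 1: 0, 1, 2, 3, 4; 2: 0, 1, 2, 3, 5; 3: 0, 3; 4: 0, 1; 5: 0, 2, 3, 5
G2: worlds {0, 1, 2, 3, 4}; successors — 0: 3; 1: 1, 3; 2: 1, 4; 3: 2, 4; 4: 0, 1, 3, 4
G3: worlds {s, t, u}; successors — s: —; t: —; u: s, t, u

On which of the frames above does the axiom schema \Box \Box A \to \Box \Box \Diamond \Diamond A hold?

This is the axiom for a generalized confluence (Geach) condition; its first-order frame correspondent is \forall x \forall z (x R^2 z \to \exists w (x R^2 w \wedge z R^2 w)).
G1: satisfies the condition.
G2: satisfies the condition.
G3: fails — uR²s but no w with uR²w and sR²w.

G1, G2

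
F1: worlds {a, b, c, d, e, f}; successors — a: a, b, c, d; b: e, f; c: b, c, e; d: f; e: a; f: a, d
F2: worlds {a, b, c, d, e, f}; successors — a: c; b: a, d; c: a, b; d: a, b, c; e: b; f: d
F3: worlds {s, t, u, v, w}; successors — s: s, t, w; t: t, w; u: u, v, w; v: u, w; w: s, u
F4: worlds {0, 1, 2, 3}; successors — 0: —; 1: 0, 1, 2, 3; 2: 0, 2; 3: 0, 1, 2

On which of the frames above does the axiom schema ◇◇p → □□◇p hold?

none

Frame correspondent (Sahlqvist): ∀x ∀y ∀z ((xR²y ∧ xR²z) → ∃w (y = w ∧ zRw)) — i.e. a generalized confluence (Geach) condition.
F1: fails — aR²a, aR²b but no w with a=w and bRw.
F2: fails — aR²a, aR²a but no w with a=w and aRw.
F3: fails — sR²s, sR²t but no w* with s=w* and tRw*.
F4: fails — 1R²0, 1R²0 but no w with 0=w and 0Rw.
Valid on no frame.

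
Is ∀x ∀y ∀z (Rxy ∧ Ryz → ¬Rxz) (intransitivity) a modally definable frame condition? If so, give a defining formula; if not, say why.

If a class were modally definable it would be closed under surjective bounded morphisms (Goldblatt–Thomason).
The 7-cycle (worlds a,b,c,d,e,f,g with a→b→c→d→e→f→g→a) is intransitive. Mapping every world to a single reflexive point • is a surjective bounded morphism; the reflexive point is not intransitive (R••∧R•• but R••).
So the class is not modally definable.

Not definable by any modal formula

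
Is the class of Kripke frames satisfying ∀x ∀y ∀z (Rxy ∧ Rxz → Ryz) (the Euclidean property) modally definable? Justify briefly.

Yes — defined by ◇r → □◇r

Yes: it is the Euclidean property, defined by the 5 schema ◇r → □◇r.
Suppose ◇r→□◇r is valid. Take Rxy, Rxz and set V(r)={y}. Then ◇r at x, so □◇r at x, so ◇r at z, so some w with Rzw has r; w=y, i.e. Rzy. By symmetry of the argument, Ryz.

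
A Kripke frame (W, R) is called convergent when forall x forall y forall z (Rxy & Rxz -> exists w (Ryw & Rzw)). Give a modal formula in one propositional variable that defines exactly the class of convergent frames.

A defining formula is ◇□q → □◇q (the .2 axiom).

◇□q → □◇q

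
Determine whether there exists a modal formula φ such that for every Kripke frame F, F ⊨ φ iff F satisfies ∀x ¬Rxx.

No

Modal frame validity is preserved under surjective bounded morphisms.
The 2-cycle (worlds a,b with a→b→a) is irreflexive, and the map sending every world to a single reflexive point • is a surjective bounded morphism (forth: every edge maps to (•,•); back: every world has a successor). So any modal formula valid on the 2-cycle is also valid on the reflexive point, which is not irreflexive.
So the class is not modally definable.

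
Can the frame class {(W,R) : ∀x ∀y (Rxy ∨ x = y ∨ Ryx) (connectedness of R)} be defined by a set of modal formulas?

Modal frame validity is preserved under disjoint unions.
Take 4 disjoint single-world reflexive frames: each is trivially connected, but their disjoint union has 4 worlds with no edge between distinct components, so it is not connected.
Hence connectedness of R is not modally definable.

Not modally definable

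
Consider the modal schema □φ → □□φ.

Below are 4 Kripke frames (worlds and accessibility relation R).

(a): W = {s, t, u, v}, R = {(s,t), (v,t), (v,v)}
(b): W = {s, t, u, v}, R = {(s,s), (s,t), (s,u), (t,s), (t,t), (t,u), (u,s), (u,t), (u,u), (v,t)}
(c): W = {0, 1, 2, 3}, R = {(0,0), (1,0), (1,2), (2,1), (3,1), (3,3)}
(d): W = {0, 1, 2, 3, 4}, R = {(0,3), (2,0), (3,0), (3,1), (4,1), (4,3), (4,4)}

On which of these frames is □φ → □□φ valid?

(a)

Frame correspondent (Sahlqvist): ∀x ∀y ∀z (Rxy ∧ Ryz → Rxz) — i.e. transitivity.
(a): holds.
(b): fails — Rvt and Rts but not Rvs.
(c): fails — R31 and R10 but not R30.
(d): fails — R43 and R30 but not R40.
Valid on: (a).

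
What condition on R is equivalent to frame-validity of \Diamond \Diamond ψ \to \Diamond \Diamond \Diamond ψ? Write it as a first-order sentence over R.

This is a Sahlqvist (Geach-type) schema ◇^2□^0ψ → □^0◇^3ψ.
Minimal-valuation argument: fix x; take any y with xR^2y and any z with xR^0z. Set V(ψ) to the set of worlds R-reachable from y in exactly 0 steps. Then □^0ψ holds at y, so the antecedent holds at x; validity forces ◇^3ψ at z, giving a w with zR^3w and yR^0w.
First-order correspondent: \forall x \forall y (x R^2 y \to \exists w (y = w \wedge x R^3 w)).

\forall x \forall y (x R^2 y \to \exists w (y = w \wedge x R^3 w))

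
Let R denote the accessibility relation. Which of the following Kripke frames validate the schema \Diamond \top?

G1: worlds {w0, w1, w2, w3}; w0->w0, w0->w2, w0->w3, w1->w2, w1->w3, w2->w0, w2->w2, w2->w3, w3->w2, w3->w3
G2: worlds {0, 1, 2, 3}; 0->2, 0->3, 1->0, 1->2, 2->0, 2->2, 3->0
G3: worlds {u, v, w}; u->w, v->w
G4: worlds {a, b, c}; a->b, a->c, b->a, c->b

G1, G2, G4

The schema corresponds to seriality: \forall x \exists y Rxy.
G1: holds.
G2: holds.
G3: fails — world w has no successor.
G4: holds.
Valid on: G1, G2, G4.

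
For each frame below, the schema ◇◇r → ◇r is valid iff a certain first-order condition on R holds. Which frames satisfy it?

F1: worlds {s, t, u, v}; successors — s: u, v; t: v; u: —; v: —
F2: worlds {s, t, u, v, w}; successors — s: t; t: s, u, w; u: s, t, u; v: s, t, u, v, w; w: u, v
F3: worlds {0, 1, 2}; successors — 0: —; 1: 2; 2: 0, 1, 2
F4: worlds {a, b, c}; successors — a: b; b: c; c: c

F1

This is the axiom for transitivity; its first-order frame correspondent is ∀x ∀y ∀z (Rxy ∧ Ryz → Rxz).
F1: satisfies the condition.
F2: fails — Rwu and Rut but not Rwt.
F3: fails — R12 and R20 but not R10.
F4: fails — Rab and Rbc but not Rac.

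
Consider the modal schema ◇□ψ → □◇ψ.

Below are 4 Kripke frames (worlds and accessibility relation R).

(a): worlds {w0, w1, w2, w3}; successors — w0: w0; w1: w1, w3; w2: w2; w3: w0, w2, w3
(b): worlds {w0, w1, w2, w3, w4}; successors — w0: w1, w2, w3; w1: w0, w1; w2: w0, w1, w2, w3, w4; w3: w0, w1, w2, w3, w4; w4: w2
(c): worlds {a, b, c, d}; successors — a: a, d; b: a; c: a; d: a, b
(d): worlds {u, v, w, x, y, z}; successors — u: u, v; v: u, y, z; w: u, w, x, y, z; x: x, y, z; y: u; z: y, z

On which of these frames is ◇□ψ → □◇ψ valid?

(c)

The schema corresponds to convergence: ∀x ∀y ∀z (Rxy ∧ Rxz → ∃w (Ryw ∧ Rzw)).
(a): fails — Rw3w2 and Rw3w0 but w2 and w0 have no common successor.
(b): fails — Rw2w4 and Rw2w1 but w4 and w1 have no common successor.
(c): holds.
(d): fails — Rvz and Rvu but z and u have no common successor.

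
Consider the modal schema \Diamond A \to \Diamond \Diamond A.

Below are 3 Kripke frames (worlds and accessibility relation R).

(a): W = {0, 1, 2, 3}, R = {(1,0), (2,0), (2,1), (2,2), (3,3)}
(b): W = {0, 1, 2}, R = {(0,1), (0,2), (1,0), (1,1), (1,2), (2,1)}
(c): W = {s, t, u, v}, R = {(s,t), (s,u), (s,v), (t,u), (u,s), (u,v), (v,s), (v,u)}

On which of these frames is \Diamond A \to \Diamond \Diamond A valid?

(b)

The schema corresponds to a generalized confluence (Geach) condition: \forall x \forall y (xRy \to \exists w (y = w \wedge x R^2 w)).
(a): fails — 1R0 but no w with 0=w and 1R²w.
(b): satisfies the condition.
(c): fails — sRt but no w with t=w and sR²w.
Valid on: (b).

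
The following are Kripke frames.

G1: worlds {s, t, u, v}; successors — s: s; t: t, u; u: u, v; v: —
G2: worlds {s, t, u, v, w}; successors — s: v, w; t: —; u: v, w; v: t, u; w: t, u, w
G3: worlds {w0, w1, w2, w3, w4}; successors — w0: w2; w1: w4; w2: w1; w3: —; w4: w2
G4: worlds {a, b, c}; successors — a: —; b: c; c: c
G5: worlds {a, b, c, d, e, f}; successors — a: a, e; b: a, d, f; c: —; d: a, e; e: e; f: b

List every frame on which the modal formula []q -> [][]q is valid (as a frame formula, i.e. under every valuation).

The schema corresponds to transitivity: forall x forall y forall z (Rxy & Ryz -> Rxz).
G1: fails — Rtu and Ruv but not Rtv.
G2: fails — Ruv and Rvt but not Rut.
G3: fails — Rw0w2 and Rw2w1 but not Rw0w1.
G4: condition met.
G5: fails — Rbf and Rfb but not Rbb.
Valid on: G4.

G4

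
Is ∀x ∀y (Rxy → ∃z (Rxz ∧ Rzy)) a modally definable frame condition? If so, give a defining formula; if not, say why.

Yes — defined by □□p → □p

This is a Sahlqvist condition; the C4 axiom □□p → □p defines it.
Suppose □□p→□p is valid. Take Rxy and set V(p)={w : xR²w}. Then □□p at x, so □p at x, so p at y, i.e. ∃z(Rxz∧Rzy).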